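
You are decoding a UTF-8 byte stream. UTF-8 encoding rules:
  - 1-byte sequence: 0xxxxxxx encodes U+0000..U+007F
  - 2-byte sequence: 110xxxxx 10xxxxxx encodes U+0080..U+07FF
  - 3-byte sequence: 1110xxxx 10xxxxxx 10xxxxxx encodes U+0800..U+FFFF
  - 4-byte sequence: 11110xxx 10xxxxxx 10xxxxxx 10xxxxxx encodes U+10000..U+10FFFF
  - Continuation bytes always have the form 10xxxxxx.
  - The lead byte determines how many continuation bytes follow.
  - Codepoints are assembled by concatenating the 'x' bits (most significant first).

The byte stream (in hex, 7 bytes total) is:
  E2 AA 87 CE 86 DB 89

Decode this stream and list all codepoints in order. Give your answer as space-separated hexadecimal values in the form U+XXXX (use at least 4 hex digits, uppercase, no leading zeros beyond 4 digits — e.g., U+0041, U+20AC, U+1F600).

Byte[0]=E2: 3-byte lead, need 2 cont bytes. acc=0x2
Byte[1]=AA: continuation. acc=(acc<<6)|0x2A=0xAA
Byte[2]=87: continuation. acc=(acc<<6)|0x07=0x2A87
Completed: cp=U+2A87 (starts at byte 0)
Byte[3]=CE: 2-byte lead, need 1 cont bytes. acc=0xE
Byte[4]=86: continuation. acc=(acc<<6)|0x06=0x386
Completed: cp=U+0386 (starts at byte 3)
Byte[5]=DB: 2-byte lead, need 1 cont bytes. acc=0x1B
Byte[6]=89: continuation. acc=(acc<<6)|0x09=0x6C9
Completed: cp=U+06C9 (starts at byte 5)

Answer: U+2A87 U+0386 U+06C9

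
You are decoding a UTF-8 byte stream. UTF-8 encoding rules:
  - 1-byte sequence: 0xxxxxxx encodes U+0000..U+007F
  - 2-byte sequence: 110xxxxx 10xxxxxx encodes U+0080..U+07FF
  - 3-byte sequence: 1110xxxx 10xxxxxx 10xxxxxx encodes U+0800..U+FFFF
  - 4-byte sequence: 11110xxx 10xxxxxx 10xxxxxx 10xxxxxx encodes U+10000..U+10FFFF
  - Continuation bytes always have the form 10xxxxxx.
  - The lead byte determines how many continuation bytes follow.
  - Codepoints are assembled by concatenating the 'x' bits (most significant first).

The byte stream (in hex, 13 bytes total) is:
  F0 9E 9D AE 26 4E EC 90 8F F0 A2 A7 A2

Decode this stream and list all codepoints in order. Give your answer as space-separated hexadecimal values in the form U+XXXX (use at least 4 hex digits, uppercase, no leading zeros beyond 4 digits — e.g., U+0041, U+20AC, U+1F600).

Answer: U+1E76E U+0026 U+004E U+C40F U+229E2

Derivation:
Byte[0]=F0: 4-byte lead, need 3 cont bytes. acc=0x0
Byte[1]=9E: continuation. acc=(acc<<6)|0x1E=0x1E
Byte[2]=9D: continuation. acc=(acc<<6)|0x1D=0x79D
Byte[3]=AE: continuation. acc=(acc<<6)|0x2E=0x1E76E
Completed: cp=U+1E76E (starts at byte 0)
Byte[4]=26: 1-byte ASCII. cp=U+0026
Byte[5]=4E: 1-byte ASCII. cp=U+004E
Byte[6]=EC: 3-byte lead, need 2 cont bytes. acc=0xC
Byte[7]=90: continuation. acc=(acc<<6)|0x10=0x310
Byte[8]=8F: continuation. acc=(acc<<6)|0x0F=0xC40F
Completed: cp=U+C40F (starts at byte 6)
Byte[9]=F0: 4-byte lead, need 3 cont bytes. acc=0x0
Byte[10]=A2: continuation. acc=(acc<<6)|0x22=0x22
Byte[11]=A7: continuation. acc=(acc<<6)|0x27=0x8A7
Byte[12]=A2: continuation. acc=(acc<<6)|0x22=0x229E2
Completed: cp=U+229E2 (starts at byte 9)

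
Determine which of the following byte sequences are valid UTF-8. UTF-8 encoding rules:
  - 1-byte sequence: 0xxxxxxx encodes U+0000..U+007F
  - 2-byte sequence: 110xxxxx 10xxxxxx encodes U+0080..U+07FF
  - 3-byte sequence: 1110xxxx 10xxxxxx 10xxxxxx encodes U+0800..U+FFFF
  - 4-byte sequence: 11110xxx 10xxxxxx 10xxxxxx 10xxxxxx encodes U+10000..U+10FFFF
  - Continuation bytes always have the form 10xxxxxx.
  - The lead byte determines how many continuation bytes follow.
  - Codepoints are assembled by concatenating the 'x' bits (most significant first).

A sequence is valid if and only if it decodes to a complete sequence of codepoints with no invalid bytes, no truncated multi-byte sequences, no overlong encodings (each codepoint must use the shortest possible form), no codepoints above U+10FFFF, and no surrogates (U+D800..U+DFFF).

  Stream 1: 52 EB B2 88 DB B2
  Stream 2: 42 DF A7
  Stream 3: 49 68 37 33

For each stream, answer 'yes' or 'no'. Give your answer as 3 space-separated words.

Answer: yes yes yes

Derivation:
Stream 1: decodes cleanly. VALID
Stream 2: decodes cleanly. VALID
Stream 3: decodes cleanly. VALID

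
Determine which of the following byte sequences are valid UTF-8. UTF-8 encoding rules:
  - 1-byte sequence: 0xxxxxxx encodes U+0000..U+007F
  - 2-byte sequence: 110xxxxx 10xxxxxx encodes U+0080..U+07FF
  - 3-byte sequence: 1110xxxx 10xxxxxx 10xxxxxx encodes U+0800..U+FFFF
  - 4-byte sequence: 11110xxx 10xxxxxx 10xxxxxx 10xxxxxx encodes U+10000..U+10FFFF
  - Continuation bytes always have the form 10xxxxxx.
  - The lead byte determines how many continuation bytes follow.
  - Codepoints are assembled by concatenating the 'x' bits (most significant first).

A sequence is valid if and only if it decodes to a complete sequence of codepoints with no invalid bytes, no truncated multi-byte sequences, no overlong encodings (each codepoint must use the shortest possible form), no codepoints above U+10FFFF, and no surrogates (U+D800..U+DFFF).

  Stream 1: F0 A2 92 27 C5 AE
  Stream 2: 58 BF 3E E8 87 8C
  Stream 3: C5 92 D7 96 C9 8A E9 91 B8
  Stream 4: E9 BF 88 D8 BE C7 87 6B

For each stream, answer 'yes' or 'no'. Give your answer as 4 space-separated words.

Answer: no no yes yes

Derivation:
Stream 1: error at byte offset 3. INVALID
Stream 2: error at byte offset 1. INVALID
Stream 3: decodes cleanly. VALID
Stream 4: decodes cleanly. VALID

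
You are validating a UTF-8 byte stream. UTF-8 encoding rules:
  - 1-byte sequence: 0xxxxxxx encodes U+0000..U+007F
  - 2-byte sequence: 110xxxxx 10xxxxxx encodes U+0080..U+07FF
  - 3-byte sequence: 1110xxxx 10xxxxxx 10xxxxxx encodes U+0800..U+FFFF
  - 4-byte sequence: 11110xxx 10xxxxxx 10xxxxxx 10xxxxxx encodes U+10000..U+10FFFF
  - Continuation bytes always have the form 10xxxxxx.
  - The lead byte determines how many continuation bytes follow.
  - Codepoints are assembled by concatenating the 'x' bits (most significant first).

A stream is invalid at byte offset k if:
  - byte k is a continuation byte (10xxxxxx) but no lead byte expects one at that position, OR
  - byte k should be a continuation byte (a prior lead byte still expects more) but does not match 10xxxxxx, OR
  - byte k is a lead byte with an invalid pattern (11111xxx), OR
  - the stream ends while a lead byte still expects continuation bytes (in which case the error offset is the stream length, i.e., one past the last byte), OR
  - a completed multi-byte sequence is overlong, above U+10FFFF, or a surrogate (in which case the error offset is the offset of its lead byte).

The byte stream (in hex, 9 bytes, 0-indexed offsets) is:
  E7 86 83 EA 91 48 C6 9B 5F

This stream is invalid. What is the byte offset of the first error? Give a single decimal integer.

Answer: 5

Derivation:
Byte[0]=E7: 3-byte lead, need 2 cont bytes. acc=0x7
Byte[1]=86: continuation. acc=(acc<<6)|0x06=0x1C6
Byte[2]=83: continuation. acc=(acc<<6)|0x03=0x7183
Completed: cp=U+7183 (starts at byte 0)
Byte[3]=EA: 3-byte lead, need 2 cont bytes. acc=0xA
Byte[4]=91: continuation. acc=(acc<<6)|0x11=0x291
Byte[5]=48: expected 10xxxxxx continuation. INVALID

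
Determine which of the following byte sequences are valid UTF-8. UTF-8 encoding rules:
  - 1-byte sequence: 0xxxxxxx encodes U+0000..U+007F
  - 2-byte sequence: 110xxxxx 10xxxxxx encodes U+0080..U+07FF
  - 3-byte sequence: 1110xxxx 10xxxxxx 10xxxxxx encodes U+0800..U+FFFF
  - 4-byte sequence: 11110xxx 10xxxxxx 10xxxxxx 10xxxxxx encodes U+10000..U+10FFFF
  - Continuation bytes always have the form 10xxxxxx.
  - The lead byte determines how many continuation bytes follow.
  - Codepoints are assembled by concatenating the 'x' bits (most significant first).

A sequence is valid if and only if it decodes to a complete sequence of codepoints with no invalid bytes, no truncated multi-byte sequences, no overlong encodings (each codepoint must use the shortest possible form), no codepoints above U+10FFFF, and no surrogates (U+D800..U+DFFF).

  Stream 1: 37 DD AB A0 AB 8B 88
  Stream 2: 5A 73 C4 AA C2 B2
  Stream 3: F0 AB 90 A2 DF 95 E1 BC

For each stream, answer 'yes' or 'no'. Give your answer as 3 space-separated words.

Stream 1: error at byte offset 3. INVALID
Stream 2: decodes cleanly. VALID
Stream 3: error at byte offset 8. INVALID

Answer: no yes no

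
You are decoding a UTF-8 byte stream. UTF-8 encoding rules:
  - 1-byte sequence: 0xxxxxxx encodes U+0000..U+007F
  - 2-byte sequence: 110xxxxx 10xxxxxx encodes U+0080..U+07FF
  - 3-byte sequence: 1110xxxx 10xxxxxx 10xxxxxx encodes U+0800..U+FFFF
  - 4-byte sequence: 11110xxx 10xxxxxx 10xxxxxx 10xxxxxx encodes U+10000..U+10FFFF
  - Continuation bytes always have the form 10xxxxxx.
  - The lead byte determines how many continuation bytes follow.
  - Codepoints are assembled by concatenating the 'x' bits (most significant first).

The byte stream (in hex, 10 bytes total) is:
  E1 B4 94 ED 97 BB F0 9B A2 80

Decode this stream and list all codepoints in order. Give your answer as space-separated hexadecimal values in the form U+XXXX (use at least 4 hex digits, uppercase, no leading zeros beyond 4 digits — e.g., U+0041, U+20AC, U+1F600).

Answer: U+1D14 U+D5FB U+1B880

Derivation:
Byte[0]=E1: 3-byte lead, need 2 cont bytes. acc=0x1
Byte[1]=B4: continuation. acc=(acc<<6)|0x34=0x74
Byte[2]=94: continuation. acc=(acc<<6)|0x14=0x1D14
Completed: cp=U+1D14 (starts at byte 0)
Byte[3]=ED: 3-byte lead, need 2 cont bytes. acc=0xD
Byte[4]=97: continuation. acc=(acc<<6)|0x17=0x357
Byte[5]=BB: continuation. acc=(acc<<6)|0x3B=0xD5FB
Completed: cp=U+D5FB (starts at byte 3)
Byte[6]=F0: 4-byte lead, need 3 cont bytes. acc=0x0
Byte[7]=9B: continuation. acc=(acc<<6)|0x1B=0x1B
Byte[8]=A2: continuation. acc=(acc<<6)|0x22=0x6E2
Byte[9]=80: continuation. acc=(acc<<6)|0x00=0x1B880
Completed: cp=U+1B880 (starts at byte 6)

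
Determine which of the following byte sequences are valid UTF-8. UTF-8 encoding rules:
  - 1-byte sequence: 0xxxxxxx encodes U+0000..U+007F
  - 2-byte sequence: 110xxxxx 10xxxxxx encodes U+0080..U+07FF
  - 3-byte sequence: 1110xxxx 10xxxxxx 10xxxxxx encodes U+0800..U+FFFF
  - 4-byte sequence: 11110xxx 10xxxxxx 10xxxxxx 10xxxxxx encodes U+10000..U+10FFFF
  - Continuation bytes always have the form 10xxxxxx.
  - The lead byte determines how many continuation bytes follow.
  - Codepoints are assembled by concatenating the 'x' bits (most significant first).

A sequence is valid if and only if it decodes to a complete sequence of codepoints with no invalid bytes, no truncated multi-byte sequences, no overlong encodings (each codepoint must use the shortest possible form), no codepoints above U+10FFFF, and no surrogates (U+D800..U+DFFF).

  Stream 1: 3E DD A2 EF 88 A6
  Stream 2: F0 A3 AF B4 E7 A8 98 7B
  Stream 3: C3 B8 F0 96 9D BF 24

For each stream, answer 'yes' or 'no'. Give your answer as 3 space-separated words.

Stream 1: decodes cleanly. VALID
Stream 2: decodes cleanly. VALID
Stream 3: decodes cleanly. VALID

Answer: yes yes yes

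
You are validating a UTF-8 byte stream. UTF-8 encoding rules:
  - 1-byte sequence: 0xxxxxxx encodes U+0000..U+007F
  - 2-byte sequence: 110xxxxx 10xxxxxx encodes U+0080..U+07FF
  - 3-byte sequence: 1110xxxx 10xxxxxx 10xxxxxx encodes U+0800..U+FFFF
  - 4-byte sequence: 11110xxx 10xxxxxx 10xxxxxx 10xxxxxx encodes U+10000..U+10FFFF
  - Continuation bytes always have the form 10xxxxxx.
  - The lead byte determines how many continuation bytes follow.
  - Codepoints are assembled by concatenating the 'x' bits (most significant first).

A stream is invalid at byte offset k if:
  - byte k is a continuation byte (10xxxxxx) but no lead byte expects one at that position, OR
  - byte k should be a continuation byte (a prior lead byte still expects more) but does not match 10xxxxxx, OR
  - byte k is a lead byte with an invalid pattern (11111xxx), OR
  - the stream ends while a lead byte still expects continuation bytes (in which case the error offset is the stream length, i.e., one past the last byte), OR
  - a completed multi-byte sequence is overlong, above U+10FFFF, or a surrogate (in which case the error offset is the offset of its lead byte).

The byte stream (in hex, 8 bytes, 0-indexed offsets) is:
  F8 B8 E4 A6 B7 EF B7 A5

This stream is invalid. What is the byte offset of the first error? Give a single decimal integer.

Byte[0]=F8: INVALID lead byte (not 0xxx/110x/1110/11110)

Answer: 0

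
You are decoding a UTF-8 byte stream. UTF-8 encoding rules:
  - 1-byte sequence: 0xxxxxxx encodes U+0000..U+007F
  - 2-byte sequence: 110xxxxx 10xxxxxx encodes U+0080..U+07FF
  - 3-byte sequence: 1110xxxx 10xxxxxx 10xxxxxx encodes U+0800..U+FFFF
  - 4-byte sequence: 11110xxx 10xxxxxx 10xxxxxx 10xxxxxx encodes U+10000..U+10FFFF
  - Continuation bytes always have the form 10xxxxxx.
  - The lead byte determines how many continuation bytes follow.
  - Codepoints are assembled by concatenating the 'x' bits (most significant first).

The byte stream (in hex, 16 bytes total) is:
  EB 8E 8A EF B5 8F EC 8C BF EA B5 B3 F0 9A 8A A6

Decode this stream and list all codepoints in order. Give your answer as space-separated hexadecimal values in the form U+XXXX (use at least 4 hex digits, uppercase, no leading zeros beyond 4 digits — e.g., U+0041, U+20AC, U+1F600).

Byte[0]=EB: 3-byte lead, need 2 cont bytes. acc=0xB
Byte[1]=8E: continuation. acc=(acc<<6)|0x0E=0x2CE
Byte[2]=8A: continuation. acc=(acc<<6)|0x0A=0xB38A
Completed: cp=U+B38A (starts at byte 0)
Byte[3]=EF: 3-byte lead, need 2 cont bytes. acc=0xF
Byte[4]=B5: continuation. acc=(acc<<6)|0x35=0x3F5
Byte[5]=8F: continuation. acc=(acc<<6)|0x0F=0xFD4F
Completed: cp=U+FD4F (starts at byte 3)
Byte[6]=EC: 3-byte lead, need 2 cont bytes. acc=0xC
Byte[7]=8C: continuation. acc=(acc<<6)|0x0C=0x30C
Byte[8]=BF: continuation. acc=(acc<<6)|0x3F=0xC33F
Completed: cp=U+C33F (starts at byte 6)
Byte[9]=EA: 3-byte lead, need 2 cont bytes. acc=0xA
Byte[10]=B5: continuation. acc=(acc<<6)|0x35=0x2B5
Byte[11]=B3: continuation. acc=(acc<<6)|0x33=0xAD73
Completed: cp=U+AD73 (starts at byte 9)
Byte[12]=F0: 4-byte lead, need 3 cont bytes. acc=0x0
Byte[13]=9A: continuation. acc=(acc<<6)|0x1A=0x1A
Byte[14]=8A: continuation. acc=(acc<<6)|0x0A=0x68A
Byte[15]=A6: continuation. acc=(acc<<6)|0x26=0x1A2A6
Completed: cp=U+1A2A6 (starts at byte 12)

Answer: U+B38A U+FD4F U+C33F U+AD73 U+1A2A6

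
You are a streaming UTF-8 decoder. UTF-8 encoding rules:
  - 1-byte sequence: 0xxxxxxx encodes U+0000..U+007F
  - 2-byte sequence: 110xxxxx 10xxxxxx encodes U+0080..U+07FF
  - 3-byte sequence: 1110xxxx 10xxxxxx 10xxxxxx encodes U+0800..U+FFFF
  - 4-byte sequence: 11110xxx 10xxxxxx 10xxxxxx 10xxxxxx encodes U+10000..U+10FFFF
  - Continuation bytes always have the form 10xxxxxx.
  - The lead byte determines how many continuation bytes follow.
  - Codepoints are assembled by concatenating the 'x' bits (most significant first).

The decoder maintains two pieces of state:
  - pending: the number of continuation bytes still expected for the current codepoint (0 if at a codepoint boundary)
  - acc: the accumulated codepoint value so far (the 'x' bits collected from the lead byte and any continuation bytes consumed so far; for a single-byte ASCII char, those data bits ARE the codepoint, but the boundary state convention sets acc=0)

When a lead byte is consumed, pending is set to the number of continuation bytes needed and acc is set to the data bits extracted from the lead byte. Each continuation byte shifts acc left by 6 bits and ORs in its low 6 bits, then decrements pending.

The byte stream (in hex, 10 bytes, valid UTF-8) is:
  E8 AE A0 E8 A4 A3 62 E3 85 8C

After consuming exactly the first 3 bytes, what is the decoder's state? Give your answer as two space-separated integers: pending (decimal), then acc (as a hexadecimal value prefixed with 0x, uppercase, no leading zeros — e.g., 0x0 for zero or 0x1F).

Answer: 0 0x8BA0

Derivation:
Byte[0]=E8: 3-byte lead. pending=2, acc=0x8
Byte[1]=AE: continuation. acc=(acc<<6)|0x2E=0x22E, pending=1
Byte[2]=A0: continuation. acc=(acc<<6)|0x20=0x8BA0, pending=0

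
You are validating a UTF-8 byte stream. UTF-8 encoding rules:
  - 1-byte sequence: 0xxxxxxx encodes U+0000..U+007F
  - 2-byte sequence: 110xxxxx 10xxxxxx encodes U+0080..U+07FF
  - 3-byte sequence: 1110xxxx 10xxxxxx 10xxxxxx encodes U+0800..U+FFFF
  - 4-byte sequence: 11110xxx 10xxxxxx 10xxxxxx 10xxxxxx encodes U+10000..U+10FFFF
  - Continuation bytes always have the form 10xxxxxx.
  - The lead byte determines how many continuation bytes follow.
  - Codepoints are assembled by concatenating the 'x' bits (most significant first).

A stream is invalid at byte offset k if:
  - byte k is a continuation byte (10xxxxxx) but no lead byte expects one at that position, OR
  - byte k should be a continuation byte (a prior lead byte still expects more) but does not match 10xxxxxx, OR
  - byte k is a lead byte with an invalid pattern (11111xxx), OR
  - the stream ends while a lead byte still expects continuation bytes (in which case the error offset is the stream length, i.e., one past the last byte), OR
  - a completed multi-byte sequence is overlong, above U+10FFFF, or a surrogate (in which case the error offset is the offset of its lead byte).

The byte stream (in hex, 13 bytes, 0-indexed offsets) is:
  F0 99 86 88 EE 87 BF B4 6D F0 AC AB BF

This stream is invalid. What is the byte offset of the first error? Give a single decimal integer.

Byte[0]=F0: 4-byte lead, need 3 cont bytes. acc=0x0
Byte[1]=99: continuation. acc=(acc<<6)|0x19=0x19
Byte[2]=86: continuation. acc=(acc<<6)|0x06=0x646
Byte[3]=88: continuation. acc=(acc<<6)|0x08=0x19188
Completed: cp=U+19188 (starts at byte 0)
Byte[4]=EE: 3-byte lead, need 2 cont bytes. acc=0xE
Byte[5]=87: continuation. acc=(acc<<6)|0x07=0x387
Byte[6]=BF: continuation. acc=(acc<<6)|0x3F=0xE1FF
Completed: cp=U+E1FF (starts at byte 4)
Byte[7]=B4: INVALID lead byte (not 0xxx/110x/1110/11110)

Answer: 7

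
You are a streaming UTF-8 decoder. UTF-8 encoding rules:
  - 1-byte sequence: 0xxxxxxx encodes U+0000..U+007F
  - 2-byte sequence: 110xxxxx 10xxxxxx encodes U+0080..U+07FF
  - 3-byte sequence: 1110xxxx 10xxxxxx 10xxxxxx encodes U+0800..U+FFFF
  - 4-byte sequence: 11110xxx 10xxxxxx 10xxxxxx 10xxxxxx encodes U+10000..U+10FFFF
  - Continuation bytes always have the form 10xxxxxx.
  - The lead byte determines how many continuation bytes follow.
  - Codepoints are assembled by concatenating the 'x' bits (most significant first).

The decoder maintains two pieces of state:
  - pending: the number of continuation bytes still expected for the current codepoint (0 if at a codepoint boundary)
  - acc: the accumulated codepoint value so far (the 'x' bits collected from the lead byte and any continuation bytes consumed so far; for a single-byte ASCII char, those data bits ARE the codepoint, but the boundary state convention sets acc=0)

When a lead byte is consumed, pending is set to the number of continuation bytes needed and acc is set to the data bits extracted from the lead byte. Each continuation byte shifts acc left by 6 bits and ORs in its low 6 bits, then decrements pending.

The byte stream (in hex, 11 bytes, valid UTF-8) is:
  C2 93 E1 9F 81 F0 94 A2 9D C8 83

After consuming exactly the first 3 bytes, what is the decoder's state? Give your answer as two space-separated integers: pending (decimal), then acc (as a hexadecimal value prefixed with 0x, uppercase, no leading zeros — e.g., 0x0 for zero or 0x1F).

Answer: 2 0x1

Derivation:
Byte[0]=C2: 2-byte lead. pending=1, acc=0x2
Byte[1]=93: continuation. acc=(acc<<6)|0x13=0x93, pending=0
Byte[2]=E1: 3-byte lead. pending=2, acc=0x1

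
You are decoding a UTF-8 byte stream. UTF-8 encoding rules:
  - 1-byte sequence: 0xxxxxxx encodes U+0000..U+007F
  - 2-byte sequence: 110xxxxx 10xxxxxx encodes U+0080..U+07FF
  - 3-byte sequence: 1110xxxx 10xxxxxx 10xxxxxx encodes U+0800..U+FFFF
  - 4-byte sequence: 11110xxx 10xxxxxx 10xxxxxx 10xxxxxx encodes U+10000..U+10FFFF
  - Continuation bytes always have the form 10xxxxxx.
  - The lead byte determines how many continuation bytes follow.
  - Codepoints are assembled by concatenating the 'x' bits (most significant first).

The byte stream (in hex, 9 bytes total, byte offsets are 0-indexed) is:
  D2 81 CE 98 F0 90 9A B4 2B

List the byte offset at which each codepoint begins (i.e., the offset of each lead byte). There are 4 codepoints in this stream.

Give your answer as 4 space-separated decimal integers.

Answer: 0 2 4 8

Derivation:
Byte[0]=D2: 2-byte lead, need 1 cont bytes. acc=0x12
Byte[1]=81: continuation. acc=(acc<<6)|0x01=0x481
Completed: cp=U+0481 (starts at byte 0)
Byte[2]=CE: 2-byte lead, need 1 cont bytes. acc=0xE
Byte[3]=98: continuation. acc=(acc<<6)|0x18=0x398
Completed: cp=U+0398 (starts at byte 2)
Byte[4]=F0: 4-byte lead, need 3 cont bytes. acc=0x0
Byte[5]=90: continuation. acc=(acc<<6)|0x10=0x10
Byte[6]=9A: continuation. acc=(acc<<6)|0x1A=0x41A
Byte[7]=B4: continuation. acc=(acc<<6)|0x34=0x106B4
Completed: cp=U+106B4 (starts at byte 4)
Byte[8]=2B: 1-byte ASCII. cp=U+002B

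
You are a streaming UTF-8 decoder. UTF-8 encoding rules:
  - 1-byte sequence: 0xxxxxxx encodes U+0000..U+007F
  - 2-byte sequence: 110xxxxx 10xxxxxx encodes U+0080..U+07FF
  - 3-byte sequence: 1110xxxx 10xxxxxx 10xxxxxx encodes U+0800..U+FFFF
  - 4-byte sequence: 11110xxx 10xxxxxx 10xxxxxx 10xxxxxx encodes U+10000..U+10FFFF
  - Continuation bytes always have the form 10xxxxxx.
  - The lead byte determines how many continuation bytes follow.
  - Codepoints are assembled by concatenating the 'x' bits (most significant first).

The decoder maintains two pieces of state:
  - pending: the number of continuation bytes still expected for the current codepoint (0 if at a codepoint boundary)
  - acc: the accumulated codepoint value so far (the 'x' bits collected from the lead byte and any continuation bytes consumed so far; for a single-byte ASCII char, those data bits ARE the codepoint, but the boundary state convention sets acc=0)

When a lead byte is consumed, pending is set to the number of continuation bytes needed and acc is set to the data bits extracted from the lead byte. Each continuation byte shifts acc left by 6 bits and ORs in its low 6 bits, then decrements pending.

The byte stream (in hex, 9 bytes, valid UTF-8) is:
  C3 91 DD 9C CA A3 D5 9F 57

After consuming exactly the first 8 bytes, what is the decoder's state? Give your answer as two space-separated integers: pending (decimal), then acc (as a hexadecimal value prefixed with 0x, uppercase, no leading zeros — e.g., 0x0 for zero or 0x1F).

Answer: 0 0x55F

Derivation:
Byte[0]=C3: 2-byte lead. pending=1, acc=0x3
Byte[1]=91: continuation. acc=(acc<<6)|0x11=0xD1, pending=0
Byte[2]=DD: 2-byte lead. pending=1, acc=0x1D
Byte[3]=9C: continuation. acc=(acc<<6)|0x1C=0x75C, pending=0
Byte[4]=CA: 2-byte lead. pending=1, acc=0xA
Byte[5]=A3: continuation. acc=(acc<<6)|0x23=0x2A3, pending=0
Byte[6]=D5: 2-byte lead. pending=1, acc=0x15
Byte[7]=9F: continuation. acc=(acc<<6)|0x1F=0x55F, pending=0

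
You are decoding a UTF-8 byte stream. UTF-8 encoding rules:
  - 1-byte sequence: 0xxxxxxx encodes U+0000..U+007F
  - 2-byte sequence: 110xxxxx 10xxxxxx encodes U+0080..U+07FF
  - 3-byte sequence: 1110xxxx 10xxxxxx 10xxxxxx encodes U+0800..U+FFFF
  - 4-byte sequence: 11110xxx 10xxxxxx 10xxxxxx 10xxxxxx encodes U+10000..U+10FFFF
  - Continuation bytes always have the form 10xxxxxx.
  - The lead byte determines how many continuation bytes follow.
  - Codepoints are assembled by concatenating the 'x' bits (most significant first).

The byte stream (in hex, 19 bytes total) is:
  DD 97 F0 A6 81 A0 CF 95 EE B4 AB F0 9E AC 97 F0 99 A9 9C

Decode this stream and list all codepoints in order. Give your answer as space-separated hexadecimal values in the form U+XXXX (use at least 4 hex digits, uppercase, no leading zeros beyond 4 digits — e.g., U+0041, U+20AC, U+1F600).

Byte[0]=DD: 2-byte lead, need 1 cont bytes. acc=0x1D
Byte[1]=97: continuation. acc=(acc<<6)|0x17=0x757
Completed: cp=U+0757 (starts at byte 0)
Byte[2]=F0: 4-byte lead, need 3 cont bytes. acc=0x0
Byte[3]=A6: continuation. acc=(acc<<6)|0x26=0x26
Byte[4]=81: continuation. acc=(acc<<6)|0x01=0x981
Byte[5]=A0: continuation. acc=(acc<<6)|0x20=0x26060
Completed: cp=U+26060 (starts at byte 2)
Byte[6]=CF: 2-byte lead, need 1 cont bytes. acc=0xF
Byte[7]=95: continuation. acc=(acc<<6)|0x15=0x3D5
Completed: cp=U+03D5 (starts at byte 6)
Byte[8]=EE: 3-byte lead, need 2 cont bytes. acc=0xE
Byte[9]=B4: continuation. acc=(acc<<6)|0x34=0x3B4
Byte[10]=AB: continuation. acc=(acc<<6)|0x2B=0xED2B
Completed: cp=U+ED2B (starts at byte 8)
Byte[11]=F0: 4-byte lead, need 3 cont bytes. acc=0x0
Byte[12]=9E: continuation. acc=(acc<<6)|0x1E=0x1E
Byte[13]=AC: continuation. acc=(acc<<6)|0x2C=0x7AC
Byte[14]=97: continuation. acc=(acc<<6)|0x17=0x1EB17
Completed: cp=U+1EB17 (starts at byte 11)
Byte[15]=F0: 4-byte lead, need 3 cont bytes. acc=0x0
Byte[16]=99: continuation. acc=(acc<<6)|0x19=0x19
Byte[17]=A9: continuation. acc=(acc<<6)|0x29=0x669
Byte[18]=9C: continuation. acc=(acc<<6)|0x1C=0x19A5C
Completed: cp=U+19A5C (starts at byte 15)

Answer: U+0757 U+26060 U+03D5 U+ED2B U+1EB17 U+19A5C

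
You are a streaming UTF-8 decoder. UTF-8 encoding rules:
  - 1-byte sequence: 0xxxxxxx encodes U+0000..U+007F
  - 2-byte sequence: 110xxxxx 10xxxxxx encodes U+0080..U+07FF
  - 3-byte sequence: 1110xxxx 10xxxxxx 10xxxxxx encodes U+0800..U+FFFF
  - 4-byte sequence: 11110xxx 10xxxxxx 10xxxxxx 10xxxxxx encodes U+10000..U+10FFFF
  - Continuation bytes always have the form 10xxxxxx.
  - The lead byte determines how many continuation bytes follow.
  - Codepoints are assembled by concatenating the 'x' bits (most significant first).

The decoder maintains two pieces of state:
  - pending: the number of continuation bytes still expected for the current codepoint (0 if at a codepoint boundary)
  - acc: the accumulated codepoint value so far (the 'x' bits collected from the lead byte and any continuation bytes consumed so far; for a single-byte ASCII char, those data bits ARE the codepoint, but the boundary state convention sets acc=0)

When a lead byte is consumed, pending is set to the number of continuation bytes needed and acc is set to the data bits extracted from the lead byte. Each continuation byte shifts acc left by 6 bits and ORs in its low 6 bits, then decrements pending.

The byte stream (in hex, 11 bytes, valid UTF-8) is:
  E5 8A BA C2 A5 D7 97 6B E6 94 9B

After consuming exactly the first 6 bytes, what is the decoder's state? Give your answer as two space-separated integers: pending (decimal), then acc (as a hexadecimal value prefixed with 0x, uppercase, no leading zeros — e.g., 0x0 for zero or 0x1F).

Answer: 1 0x17

Derivation:
Byte[0]=E5: 3-byte lead. pending=2, acc=0x5
Byte[1]=8A: continuation. acc=(acc<<6)|0x0A=0x14A, pending=1
Byte[2]=BA: continuation. acc=(acc<<6)|0x3A=0x52BA, pending=0
Byte[3]=C2: 2-byte lead. pending=1, acc=0x2
Byte[4]=A5: continuation. acc=(acc<<6)|0x25=0xA5, pending=0
Byte[5]=D7: 2-byte lead. pending=1, acc=0x17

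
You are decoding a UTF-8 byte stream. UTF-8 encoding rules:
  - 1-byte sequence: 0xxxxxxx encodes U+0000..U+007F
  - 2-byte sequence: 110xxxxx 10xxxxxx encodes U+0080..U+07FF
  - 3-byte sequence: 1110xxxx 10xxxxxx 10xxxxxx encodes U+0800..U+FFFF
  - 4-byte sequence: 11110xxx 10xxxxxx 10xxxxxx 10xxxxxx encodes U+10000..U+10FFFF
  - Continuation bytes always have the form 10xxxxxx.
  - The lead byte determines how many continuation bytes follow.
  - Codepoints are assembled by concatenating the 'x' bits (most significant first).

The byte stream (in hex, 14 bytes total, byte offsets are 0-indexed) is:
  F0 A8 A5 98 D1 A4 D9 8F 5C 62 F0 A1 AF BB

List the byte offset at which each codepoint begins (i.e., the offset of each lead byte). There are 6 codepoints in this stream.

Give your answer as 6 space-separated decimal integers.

Byte[0]=F0: 4-byte lead, need 3 cont bytes. acc=0x0
Byte[1]=A8: continuation. acc=(acc<<6)|0x28=0x28
Byte[2]=A5: continuation. acc=(acc<<6)|0x25=0xA25
Byte[3]=98: continuation. acc=(acc<<6)|0x18=0x28958
Completed: cp=U+28958 (starts at byte 0)
Byte[4]=D1: 2-byte lead, need 1 cont bytes. acc=0x11
Byte[5]=A4: continuation. acc=(acc<<6)|0x24=0x464
Completed: cp=U+0464 (starts at byte 4)
Byte[6]=D9: 2-byte lead, need 1 cont bytes. acc=0x19
Byte[7]=8F: continuation. acc=(acc<<6)|0x0F=0x64F
Completed: cp=U+064F (starts at byte 6)
Byte[8]=5C: 1-byte ASCII. cp=U+005C
Byte[9]=62: 1-byte ASCII. cp=U+0062
Byte[10]=F0: 4-byte lead, need 3 cont bytes. acc=0x0
Byte[11]=A1: continuation. acc=(acc<<6)|0x21=0x21
Byte[12]=AF: continuation. acc=(acc<<6)|0x2F=0x86F
Byte[13]=BB: continuation. acc=(acc<<6)|0x3B=0x21BFB
Completed: cp=U+21BFB (starts at byte 10)

Answer: 0 4 6 8 9 10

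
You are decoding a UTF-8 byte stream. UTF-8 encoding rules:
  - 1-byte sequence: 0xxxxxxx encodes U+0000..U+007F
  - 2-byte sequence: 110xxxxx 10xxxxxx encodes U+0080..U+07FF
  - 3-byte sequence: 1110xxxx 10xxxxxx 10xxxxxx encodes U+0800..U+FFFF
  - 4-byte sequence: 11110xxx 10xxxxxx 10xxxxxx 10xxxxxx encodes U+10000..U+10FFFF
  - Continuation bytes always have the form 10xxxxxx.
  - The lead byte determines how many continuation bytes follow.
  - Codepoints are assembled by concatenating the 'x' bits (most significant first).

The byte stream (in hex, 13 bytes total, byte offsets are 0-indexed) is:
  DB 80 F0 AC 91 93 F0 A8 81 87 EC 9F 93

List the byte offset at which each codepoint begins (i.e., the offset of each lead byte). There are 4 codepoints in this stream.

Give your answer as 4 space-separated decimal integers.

Answer: 0 2 6 10

Derivation:
Byte[0]=DB: 2-byte lead, need 1 cont bytes. acc=0x1B
Byte[1]=80: continuation. acc=(acc<<6)|0x00=0x6C0
Completed: cp=U+06C0 (starts at byte 0)
Byte[2]=F0: 4-byte lead, need 3 cont bytes. acc=0x0
Byte[3]=AC: continuation. acc=(acc<<6)|0x2C=0x2C
Byte[4]=91: continuation. acc=(acc<<6)|0x11=0xB11
Byte[5]=93: continuation. acc=(acc<<6)|0x13=0x2C453
Completed: cp=U+2C453 (starts at byte 2)
Byte[6]=F0: 4-byte lead, need 3 cont bytes. acc=0x0
Byte[7]=A8: continuation. acc=(acc<<6)|0x28=0x28
Byte[8]=81: continuation. acc=(acc<<6)|0x01=0xA01
Byte[9]=87: continuation. acc=(acc<<6)|0x07=0x28047
Completed: cp=U+28047 (starts at byte 6)
Byte[10]=EC: 3-byte lead, need 2 cont bytes. acc=0xC
Byte[11]=9F: continuation. acc=(acc<<6)|0x1F=0x31F
Byte[12]=93: continuation. acc=(acc<<6)|0x13=0xC7D3
Completed: cp=U+C7D3 (starts at byte 10)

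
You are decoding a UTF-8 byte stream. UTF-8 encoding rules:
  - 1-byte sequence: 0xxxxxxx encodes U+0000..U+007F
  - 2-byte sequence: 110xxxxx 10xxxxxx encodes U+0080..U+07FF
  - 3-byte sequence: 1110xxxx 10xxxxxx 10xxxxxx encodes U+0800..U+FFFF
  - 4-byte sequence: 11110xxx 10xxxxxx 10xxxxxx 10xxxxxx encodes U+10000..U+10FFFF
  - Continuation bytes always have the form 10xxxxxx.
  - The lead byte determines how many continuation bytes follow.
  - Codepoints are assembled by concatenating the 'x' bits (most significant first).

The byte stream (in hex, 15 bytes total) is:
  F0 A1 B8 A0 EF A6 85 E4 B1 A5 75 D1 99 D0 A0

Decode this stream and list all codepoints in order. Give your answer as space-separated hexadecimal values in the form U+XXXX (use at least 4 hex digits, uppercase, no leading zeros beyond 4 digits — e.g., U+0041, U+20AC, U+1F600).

Answer: U+21E20 U+F985 U+4C65 U+0075 U+0459 U+0420

Derivation:
Byte[0]=F0: 4-byte lead, need 3 cont bytes. acc=0x0
Byte[1]=A1: continuation. acc=(acc<<6)|0x21=0x21
Byte[2]=B8: continuation. acc=(acc<<6)|0x38=0x878
Byte[3]=A0: continuation. acc=(acc<<6)|0x20=0x21E20
Completed: cp=U+21E20 (starts at byte 0)
Byte[4]=EF: 3-byte lead, need 2 cont bytes. acc=0xF
Byte[5]=A6: continuation. acc=(acc<<6)|0x26=0x3E6
Byte[6]=85: continuation. acc=(acc<<6)|0x05=0xF985
Completed: cp=U+F985 (starts at byte 4)
Byte[7]=E4: 3-byte lead, need 2 cont bytes. acc=0x4
Byte[8]=B1: continuation. acc=(acc<<6)|0x31=0x131
Byte[9]=A5: continuation. acc=(acc<<6)|0x25=0x4C65
Completed: cp=U+4C65 (starts at byte 7)
Byte[10]=75: 1-byte ASCII. cp=U+0075
Byte[11]=D1: 2-byte lead, need 1 cont bytes. acc=0x11
Byte[12]=99: continuation. acc=(acc<<6)|0x19=0x459
Completed: cp=U+0459 (starts at byte 11)
Byte[13]=D0: 2-byte lead, need 1 cont bytes. acc=0x10
Byte[14]=A0: continuation. acc=(acc<<6)|0x20=0x420
Completed: cp=U+0420 (starts at byte 13)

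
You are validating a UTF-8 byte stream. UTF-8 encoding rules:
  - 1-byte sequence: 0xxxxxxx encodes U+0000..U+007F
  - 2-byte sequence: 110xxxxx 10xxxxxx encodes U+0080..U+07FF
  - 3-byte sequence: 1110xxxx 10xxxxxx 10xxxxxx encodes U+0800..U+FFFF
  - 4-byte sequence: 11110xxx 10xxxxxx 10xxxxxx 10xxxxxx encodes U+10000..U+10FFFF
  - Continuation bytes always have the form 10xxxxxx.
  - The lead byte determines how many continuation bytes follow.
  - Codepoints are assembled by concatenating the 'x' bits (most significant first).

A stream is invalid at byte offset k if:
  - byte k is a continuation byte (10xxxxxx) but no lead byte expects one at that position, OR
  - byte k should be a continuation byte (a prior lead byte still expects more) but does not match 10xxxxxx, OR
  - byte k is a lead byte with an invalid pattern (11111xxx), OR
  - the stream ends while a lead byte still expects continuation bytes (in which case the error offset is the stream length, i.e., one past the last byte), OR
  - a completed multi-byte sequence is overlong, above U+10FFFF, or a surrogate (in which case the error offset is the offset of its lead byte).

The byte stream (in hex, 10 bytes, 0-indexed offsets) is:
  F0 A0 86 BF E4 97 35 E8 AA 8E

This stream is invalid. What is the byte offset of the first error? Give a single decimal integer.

Byte[0]=F0: 4-byte lead, need 3 cont bytes. acc=0x0
Byte[1]=A0: continuation. acc=(acc<<6)|0x20=0x20
Byte[2]=86: continuation. acc=(acc<<6)|0x06=0x806
Byte[3]=BF: continuation. acc=(acc<<6)|0x3F=0x201BF
Completed: cp=U+201BF (starts at byte 0)
Byte[4]=E4: 3-byte lead, need 2 cont bytes. acc=0x4
Byte[5]=97: continuation. acc=(acc<<6)|0x17=0x117
Byte[6]=35: expected 10xxxxxx continuation. INVALID

Answer: 6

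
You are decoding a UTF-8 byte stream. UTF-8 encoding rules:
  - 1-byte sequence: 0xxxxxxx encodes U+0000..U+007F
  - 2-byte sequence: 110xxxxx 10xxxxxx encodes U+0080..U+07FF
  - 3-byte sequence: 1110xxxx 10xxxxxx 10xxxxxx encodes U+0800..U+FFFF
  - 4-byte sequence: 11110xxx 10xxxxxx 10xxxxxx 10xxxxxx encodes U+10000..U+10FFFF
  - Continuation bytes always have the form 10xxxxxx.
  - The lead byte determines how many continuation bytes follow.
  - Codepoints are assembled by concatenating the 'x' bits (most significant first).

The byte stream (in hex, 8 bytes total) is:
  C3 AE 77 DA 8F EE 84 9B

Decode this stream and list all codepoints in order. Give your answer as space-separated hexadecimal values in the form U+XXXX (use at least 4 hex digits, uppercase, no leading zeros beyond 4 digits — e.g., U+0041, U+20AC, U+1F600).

Byte[0]=C3: 2-byte lead, need 1 cont bytes. acc=0x3
Byte[1]=AE: continuation. acc=(acc<<6)|0x2E=0xEE
Completed: cp=U+00EE (starts at byte 0)
Byte[2]=77: 1-byte ASCII. cp=U+0077
Byte[3]=DA: 2-byte lead, need 1 cont bytes. acc=0x1A
Byte[4]=8F: continuation. acc=(acc<<6)|0x0F=0x68F
Completed: cp=U+068F (starts at byte 3)
Byte[5]=EE: 3-byte lead, need 2 cont bytes. acc=0xE
Byte[6]=84: continuation. acc=(acc<<6)|0x04=0x384
Byte[7]=9B: continuation. acc=(acc<<6)|0x1B=0xE11B
Completed: cp=U+E11B (starts at byte 5)

Answer: U+00EE U+0077 U+068F U+E11B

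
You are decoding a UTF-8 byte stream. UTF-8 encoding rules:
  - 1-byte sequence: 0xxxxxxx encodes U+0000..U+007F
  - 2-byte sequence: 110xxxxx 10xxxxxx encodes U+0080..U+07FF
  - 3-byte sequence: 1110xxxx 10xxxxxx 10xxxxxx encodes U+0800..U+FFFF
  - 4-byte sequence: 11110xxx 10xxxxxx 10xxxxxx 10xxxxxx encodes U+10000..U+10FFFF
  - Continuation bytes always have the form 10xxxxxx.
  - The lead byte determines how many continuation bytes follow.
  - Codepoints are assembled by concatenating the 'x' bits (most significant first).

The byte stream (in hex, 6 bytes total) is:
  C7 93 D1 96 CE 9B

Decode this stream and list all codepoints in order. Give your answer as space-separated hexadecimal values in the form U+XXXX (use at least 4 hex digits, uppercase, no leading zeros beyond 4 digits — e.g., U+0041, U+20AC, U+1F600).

Answer: U+01D3 U+0456 U+039B

Derivation:
Byte[0]=C7: 2-byte lead, need 1 cont bytes. acc=0x7
Byte[1]=93: continuation. acc=(acc<<6)|0x13=0x1D3
Completed: cp=U+01D3 (starts at byte 0)
Byte[2]=D1: 2-byte lead, need 1 cont bytes. acc=0x11
Byte[3]=96: continuation. acc=(acc<<6)|0x16=0x456
Completed: cp=U+0456 (starts at byte 2)
Byte[4]=CE: 2-byte lead, need 1 cont bytes. acc=0xE
Byte[5]=9B: continuation. acc=(acc<<6)|0x1B=0x39B
Completed: cp=U+039B (starts at byte 4)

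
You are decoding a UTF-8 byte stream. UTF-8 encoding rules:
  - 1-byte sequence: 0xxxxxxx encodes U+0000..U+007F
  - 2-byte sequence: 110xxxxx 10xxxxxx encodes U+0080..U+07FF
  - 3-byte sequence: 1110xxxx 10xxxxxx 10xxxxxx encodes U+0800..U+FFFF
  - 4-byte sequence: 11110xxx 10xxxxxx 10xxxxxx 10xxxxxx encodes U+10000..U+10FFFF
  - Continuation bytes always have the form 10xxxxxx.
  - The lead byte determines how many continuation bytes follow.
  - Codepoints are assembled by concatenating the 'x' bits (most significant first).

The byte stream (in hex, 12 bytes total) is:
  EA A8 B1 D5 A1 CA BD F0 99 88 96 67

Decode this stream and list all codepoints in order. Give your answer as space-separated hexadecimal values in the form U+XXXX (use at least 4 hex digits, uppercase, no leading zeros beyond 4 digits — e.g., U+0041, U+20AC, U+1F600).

Answer: U+AA31 U+0561 U+02BD U+19216 U+0067

Derivation:
Byte[0]=EA: 3-byte lead, need 2 cont bytes. acc=0xA
Byte[1]=A8: continuation. acc=(acc<<6)|0x28=0x2A8
Byte[2]=B1: continuation. acc=(acc<<6)|0x31=0xAA31
Completed: cp=U+AA31 (starts at byte 0)
Byte[3]=D5: 2-byte lead, need 1 cont bytes. acc=0x15
Byte[4]=A1: continuation. acc=(acc<<6)|0x21=0x561
Completed: cp=U+0561 (starts at byte 3)
Byte[5]=CA: 2-byte lead, need 1 cont bytes. acc=0xA
Byte[6]=BD: continuation. acc=(acc<<6)|0x3D=0x2BD
Completed: cp=U+02BD (starts at byte 5)
Byte[7]=F0: 4-byte lead, need 3 cont bytes. acc=0x0
Byte[8]=99: continuation. acc=(acc<<6)|0x19=0x19
Byte[9]=88: continuation. acc=(acc<<6)|0x08=0x648
Byte[10]=96: continuation. acc=(acc<<6)|0x16=0x19216
Completed: cp=U+19216 (starts at byte 7)
Byte[11]=67: 1-byte ASCII. cp=U+0067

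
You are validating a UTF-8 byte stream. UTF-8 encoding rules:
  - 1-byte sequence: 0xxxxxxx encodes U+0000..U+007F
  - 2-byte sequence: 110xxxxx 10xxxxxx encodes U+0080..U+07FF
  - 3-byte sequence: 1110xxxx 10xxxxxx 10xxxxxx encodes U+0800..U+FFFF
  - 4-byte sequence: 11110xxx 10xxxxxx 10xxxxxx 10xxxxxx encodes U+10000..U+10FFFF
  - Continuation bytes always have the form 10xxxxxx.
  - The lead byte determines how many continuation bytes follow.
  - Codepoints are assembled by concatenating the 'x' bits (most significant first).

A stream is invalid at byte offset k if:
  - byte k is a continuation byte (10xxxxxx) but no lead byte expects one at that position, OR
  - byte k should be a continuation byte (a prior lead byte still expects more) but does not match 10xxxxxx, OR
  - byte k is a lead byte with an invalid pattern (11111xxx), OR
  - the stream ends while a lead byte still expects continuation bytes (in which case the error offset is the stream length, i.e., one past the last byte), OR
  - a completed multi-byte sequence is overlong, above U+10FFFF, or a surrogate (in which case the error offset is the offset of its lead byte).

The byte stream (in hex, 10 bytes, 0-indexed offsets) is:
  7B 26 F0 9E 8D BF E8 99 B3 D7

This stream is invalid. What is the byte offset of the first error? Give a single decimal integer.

Byte[0]=7B: 1-byte ASCII. cp=U+007B
Byte[1]=26: 1-byte ASCII. cp=U+0026
Byte[2]=F0: 4-byte lead, need 3 cont bytes. acc=0x0
Byte[3]=9E: continuation. acc=(acc<<6)|0x1E=0x1E
Byte[4]=8D: continuation. acc=(acc<<6)|0x0D=0x78D
Byte[5]=BF: continuation. acc=(acc<<6)|0x3F=0x1E37F
Completed: cp=U+1E37F (starts at byte 2)
Byte[6]=E8: 3-byte lead, need 2 cont bytes. acc=0x8
Byte[7]=99: continuation. acc=(acc<<6)|0x19=0x219
Byte[8]=B3: continuation. acc=(acc<<6)|0x33=0x8673
Completed: cp=U+8673 (starts at byte 6)
Byte[9]=D7: 2-byte lead, need 1 cont bytes. acc=0x17
Byte[10]: stream ended, expected continuation. INVALID

Answer: 10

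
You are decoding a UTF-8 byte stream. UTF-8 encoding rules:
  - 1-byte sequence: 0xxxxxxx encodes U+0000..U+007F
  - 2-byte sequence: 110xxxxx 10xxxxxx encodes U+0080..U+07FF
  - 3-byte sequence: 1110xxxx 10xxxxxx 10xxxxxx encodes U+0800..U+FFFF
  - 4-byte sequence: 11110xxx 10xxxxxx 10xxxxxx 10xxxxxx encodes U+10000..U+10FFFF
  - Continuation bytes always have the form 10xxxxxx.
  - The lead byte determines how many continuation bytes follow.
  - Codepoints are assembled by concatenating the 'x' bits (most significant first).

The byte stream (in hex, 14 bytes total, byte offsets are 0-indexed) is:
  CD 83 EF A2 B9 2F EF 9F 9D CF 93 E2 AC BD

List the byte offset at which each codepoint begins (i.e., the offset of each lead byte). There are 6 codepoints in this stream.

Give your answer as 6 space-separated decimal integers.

Answer: 0 2 5 6 9 11

Derivation:
Byte[0]=CD: 2-byte lead, need 1 cont bytes. acc=0xD
Byte[1]=83: continuation. acc=(acc<<6)|0x03=0x343
Completed: cp=U+0343 (starts at byte 0)
Byte[2]=EF: 3-byte lead, need 2 cont bytes. acc=0xF
Byte[3]=A2: continuation. acc=(acc<<6)|0x22=0x3E2
Byte[4]=B9: continuation. acc=(acc<<6)|0x39=0xF8B9
Completed: cp=U+F8B9 (starts at byte 2)
Byte[5]=2F: 1-byte ASCII. cp=U+002F
Byte[6]=EF: 3-byte lead, need 2 cont bytes. acc=0xF
Byte[7]=9F: continuation. acc=(acc<<6)|0x1F=0x3DF
Byte[8]=9D: continuation. acc=(acc<<6)|0x1D=0xF7DD
Completed: cp=U+F7DD (starts at byte 6)
Byte[9]=CF: 2-byte lead, need 1 cont bytes. acc=0xF
Byte[10]=93: continuation. acc=(acc<<6)|0x13=0x3D3
Completed: cp=U+03D3 (starts at byte 9)
Byte[11]=E2: 3-byte lead, need 2 cont bytes. acc=0x2
Byte[12]=AC: continuation. acc=(acc<<6)|0x2C=0xAC
Byte[13]=BD: continuation. acc=(acc<<6)|0x3D=0x2B3D
Completed: cp=U+2B3D (starts at byte 11)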